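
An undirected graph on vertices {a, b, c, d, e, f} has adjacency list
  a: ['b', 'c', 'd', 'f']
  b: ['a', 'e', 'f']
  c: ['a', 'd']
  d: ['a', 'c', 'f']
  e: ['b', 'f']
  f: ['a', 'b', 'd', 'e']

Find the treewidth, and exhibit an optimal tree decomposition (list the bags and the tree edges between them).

The largest bag has 3 vertices, giving width 2; this decomposition certifies tw(G) ≤ 2. On the other hand G contains the 3-clique {a, c, d}. A clique must lie in a single bag of any decomposition, so no decomposition can have width below 2. Therefore the treewidth is 2.

Treewidth 2.
One optimal decomposition is:
Bags: B1 = {a, c, d}  B2 = {a, d, f}  B3 = {a, b, f}  B4 = {b, e, f}
Tree: B1–B2, B2–B3, B3–B4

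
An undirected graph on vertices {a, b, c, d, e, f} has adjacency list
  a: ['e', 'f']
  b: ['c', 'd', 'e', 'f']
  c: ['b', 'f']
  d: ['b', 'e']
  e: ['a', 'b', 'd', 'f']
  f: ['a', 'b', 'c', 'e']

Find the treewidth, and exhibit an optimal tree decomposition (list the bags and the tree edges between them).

Treewidth 2.
One such decomposition:
Bags: B1 = {a, e, f}  B2 = {b, e, f}  B3 = {b, d, e}  B4 = {b, c, f}
Tree: B1–B2, B2–B3, B2–B4

Every bag has size at most 3, so the width is 3 − 1 = 2 and tw(G) ≤ 2. Conversely, {b, d, e} is a clique of size 3, and the vertices of any clique must share a bag in every tree decomposition; so some bag has ≥ 3 vertices and tw(G) ≥ 2. Combining the bounds, tw(G) = 2.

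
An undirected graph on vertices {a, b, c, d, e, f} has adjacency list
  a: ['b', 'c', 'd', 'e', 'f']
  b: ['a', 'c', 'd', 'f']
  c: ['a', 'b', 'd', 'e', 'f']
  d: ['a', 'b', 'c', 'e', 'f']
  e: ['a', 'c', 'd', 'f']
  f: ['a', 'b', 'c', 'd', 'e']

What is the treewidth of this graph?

4

A width-4 tree decomposition is:
Bags: B1 = {a, b, c, d, f}  B2 = {a, c, d, e, f}
Tree: B1–B2
Every bag has size at most 5, so the width is 5 − 1 = 4 and tw(G) ≤ 4. Conversely, {a, c, d, e, f} is a clique of size 5, and the vertices of any clique must share a bag in every tree decomposition; so some bag has ≥ 5 vertices and tw(G) ≥ 4. The upper and lower bounds meet at 4, so that is the treewidth.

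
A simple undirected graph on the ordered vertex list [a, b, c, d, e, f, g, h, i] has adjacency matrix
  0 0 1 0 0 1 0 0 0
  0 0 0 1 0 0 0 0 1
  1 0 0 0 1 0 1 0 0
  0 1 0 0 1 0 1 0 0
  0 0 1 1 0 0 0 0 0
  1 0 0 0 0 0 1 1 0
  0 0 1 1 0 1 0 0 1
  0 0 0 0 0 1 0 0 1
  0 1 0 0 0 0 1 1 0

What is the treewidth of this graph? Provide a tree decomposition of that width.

Each bag holds 4 vertices, so the decomposition has width 3, which upper-bounds the treewidth. For the lower bound: the 4 vertex sets {b,d,e}, {i}, {g}, {a,c,f,h} are disjoint, each induces a connected subgraph, and every pair is joined by at least one edge of G. Contracting each set to a single vertex therefore yields K_{4} as a minor, and since treewidth is minor-monotone, tw(G) ≥ tw(K_{4}) = 3. The upper and lower bounds meet at 3, so that is the treewidth.

Treewidth 3.
One optimal decomposition is:
Bags: B1 = {b, d, e, i}  B2 = {d, e, g, i}  B3 = {c, e, g, i}  B4 = {c, g, h, i}  B5 = {c, f, g, h}  B6 = {a, c, f, h}
Tree: B1–B2, B2–B3, B3–B4, B4–B5, B5–B6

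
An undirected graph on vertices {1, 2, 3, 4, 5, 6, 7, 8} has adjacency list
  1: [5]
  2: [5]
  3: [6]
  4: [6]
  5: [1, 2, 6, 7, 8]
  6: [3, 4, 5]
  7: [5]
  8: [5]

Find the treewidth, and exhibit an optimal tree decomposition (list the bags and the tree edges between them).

Each bag holds 2 vertices, so the decomposition has width 1, which upper-bounds the treewidth. Any graph with an edge has treewidth ≥ 1, and G has the edge 5–8. Therefore the treewidth is 1.

Treewidth 1.
One such decomposition:
Bags: B1 = {5, 8}  B2 = {5, 7}  B3 = {1, 5}  B4 = {2, 5}  B5 = {5, 6}  B6 = {3, 6}  B7 = {4, 6}
Tree: B1–B2, B1–B3, B2–B4, B1–B5, B5–B6, B5–B7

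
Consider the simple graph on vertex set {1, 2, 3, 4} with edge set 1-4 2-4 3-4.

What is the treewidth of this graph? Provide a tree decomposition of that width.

The largest bag has 2 vertices, giving width 1; this decomposition certifies tw(G) ≤ 1. G has an edge, so its treewidth is at least 1. The upper and lower bounds meet at 1, so that is the treewidth.

Treewidth 1.
Bags: B1 = {2, 4}  B2 = {3, 4}  B3 = {1, 4}
Tree: B1–B2, B1–B3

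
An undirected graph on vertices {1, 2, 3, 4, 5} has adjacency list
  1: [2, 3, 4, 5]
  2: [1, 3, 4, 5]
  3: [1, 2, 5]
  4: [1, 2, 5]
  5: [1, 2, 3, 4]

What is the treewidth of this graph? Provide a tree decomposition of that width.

Each bag holds 4 vertices, so the decomposition has width 3, which upper-bounds the treewidth. For the lower bound, the 4 vertices {1, 2, 3, 5} are pairwise adjacent, and any tree decomposition puts a clique entirely inside one bag — forcing width ≥ 3. Combining the bounds, tw(G) = 3.

Treewidth 3.
Bags: B1 = {1, 2, 4, 5}  B2 = {1, 2, 3, 5}
Tree: B1–B2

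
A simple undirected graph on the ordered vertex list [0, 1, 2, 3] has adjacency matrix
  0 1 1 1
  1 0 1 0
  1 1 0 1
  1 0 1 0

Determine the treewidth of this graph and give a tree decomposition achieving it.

Treewidth 2.
One optimal decomposition is:
Bags: B1 = {0, 2, 3}  B2 = {0, 1, 2}
Tree: B1–B2

Every bag has size at most 3, so the width is 3 − 1 = 2 and tw(G) ≤ 2. Conversely, {0, 1, 2} is a clique of size 3, and the vertices of any clique must share a bag in every tree decomposition; so some bag has ≥ 3 vertices and tw(G) ≥ 2. The upper and lower bounds meet at 2, so that is the treewidth.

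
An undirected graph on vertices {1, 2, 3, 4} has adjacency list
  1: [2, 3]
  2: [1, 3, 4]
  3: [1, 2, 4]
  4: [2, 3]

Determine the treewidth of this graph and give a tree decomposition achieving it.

Every bag has size at most 3, so the width is 3 − 1 = 2 and tw(G) ≤ 2. Conversely, {1, 2, 3} is a clique of size 3, and the vertices of any clique must share a bag in every tree decomposition; so some bag has ≥ 3 vertices and tw(G) ≥ 2. The upper and lower bounds meet at 2, so that is the treewidth.

Treewidth 2.
Bags: B1 = {2, 3, 4}  B2 = {1, 2, 3}
Tree: B1–B2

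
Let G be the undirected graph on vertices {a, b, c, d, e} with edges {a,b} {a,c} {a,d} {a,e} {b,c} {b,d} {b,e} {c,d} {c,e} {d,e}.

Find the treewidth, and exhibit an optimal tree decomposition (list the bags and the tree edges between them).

Treewidth 4.
One such decomposition:
Bags: B1 = {a, b, c, d, e}
Tree: (single bag)

With just one bag of size 5, the width is 5 − 1 = 4, so tw(G) ≤ 4. Conversely, {a, b, c, d, e} is a clique of size 5, and the vertices of any clique must share a bag in every tree decomposition; so some bag has ≥ 5 vertices and tw(G) ≥ 4. Combining the bounds, tw(G) = 4.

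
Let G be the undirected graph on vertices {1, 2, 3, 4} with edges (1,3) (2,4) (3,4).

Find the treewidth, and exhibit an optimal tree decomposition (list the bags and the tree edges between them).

Treewidth 1.
One such decomposition:
Bags: B1 = {1, 3}  B2 = {3, 4}  B3 = {2, 4}
Tree: B1–B2, B2–B3

Every bag has size at most 2, so the width is 2 − 1 = 1 and tw(G) ≤ 1. G has an edge, so its treewidth is at least 1. Therefore the treewidth is 1.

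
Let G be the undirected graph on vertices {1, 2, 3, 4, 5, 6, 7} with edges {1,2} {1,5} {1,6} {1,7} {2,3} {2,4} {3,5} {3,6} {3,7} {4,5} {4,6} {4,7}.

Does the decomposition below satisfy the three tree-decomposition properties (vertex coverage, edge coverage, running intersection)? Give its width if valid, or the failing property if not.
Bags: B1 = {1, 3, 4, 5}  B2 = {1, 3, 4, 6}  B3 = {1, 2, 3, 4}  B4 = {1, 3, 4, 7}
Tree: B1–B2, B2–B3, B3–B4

Vertex coverage: the bags together contain {1, 2, 3, 4, 5, 6, 7}, the full vertex set. Edge coverage: each edge of G has both endpoints in at least one bag. Running intersection: for every vertex, the bags containing it form a connected subtree. All three properties hold, so this is a valid tree decomposition of width max|bag| − 1 = 3, and hence tw(G) ≤ 3.

Yes; width 3.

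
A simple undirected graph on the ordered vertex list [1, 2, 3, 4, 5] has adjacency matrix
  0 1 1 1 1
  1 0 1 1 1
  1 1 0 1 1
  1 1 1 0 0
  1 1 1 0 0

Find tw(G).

3

A width-3 tree decomposition is:
Bags: B1 = {1, 2, 3, 4}  B2 = {1, 2, 3, 5}
Tree: B1–B2
Each bag holds 4 vertices, so the decomposition has width 3, which upper-bounds the treewidth. Conversely, {1, 2, 3, 4} is a clique of size 4, and the vertices of any clique must share a bag in every tree decomposition; so some bag has ≥ 4 vertices and tw(G) ≥ 3. Therefore the treewidth is 3.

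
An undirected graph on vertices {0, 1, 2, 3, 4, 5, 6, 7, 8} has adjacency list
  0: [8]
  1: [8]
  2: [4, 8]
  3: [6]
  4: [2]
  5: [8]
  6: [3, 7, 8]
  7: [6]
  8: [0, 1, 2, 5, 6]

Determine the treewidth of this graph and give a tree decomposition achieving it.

Treewidth 1.
One such decomposition:
Bags: B1 = {0, 8}  B2 = {6, 8}  B3 = {6, 7}  B4 = {2, 8}  B5 = {5, 8}  B6 = {3, 6}  B7 = {1, 8}  B8 = {2, 4}
Tree: B1–B2, B2–B3, B2–B4, B4–B5, B3–B6, B2–B7, B4–B8

Every bag has size at most 2, so the width is 2 − 1 = 1 and tw(G) ≤ 1. Any graph with an edge has treewidth ≥ 1, and G has the edge 0–8. Therefore the treewidth is 1.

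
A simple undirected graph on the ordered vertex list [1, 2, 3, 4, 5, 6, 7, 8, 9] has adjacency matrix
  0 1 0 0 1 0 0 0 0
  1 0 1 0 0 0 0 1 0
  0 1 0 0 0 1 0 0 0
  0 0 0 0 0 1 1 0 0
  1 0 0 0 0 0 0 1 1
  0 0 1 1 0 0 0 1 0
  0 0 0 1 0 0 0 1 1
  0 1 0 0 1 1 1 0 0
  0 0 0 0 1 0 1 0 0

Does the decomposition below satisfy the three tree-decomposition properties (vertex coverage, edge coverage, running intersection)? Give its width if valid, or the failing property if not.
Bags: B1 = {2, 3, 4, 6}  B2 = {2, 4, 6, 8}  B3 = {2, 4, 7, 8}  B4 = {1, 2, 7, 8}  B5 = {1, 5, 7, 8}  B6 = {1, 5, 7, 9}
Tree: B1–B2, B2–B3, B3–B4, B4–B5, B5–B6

Checking the three conditions: (i) the bags cover all of {1, 2, 3, 4, 5, 6, 7, 8, 9}; (ii) for each edge, some bag contains both endpoints; (iii) the bags containing any fixed vertex form a subtree. All hold, so the decomposition is valid with width 4 − 1 = 3.

Yes; width 3.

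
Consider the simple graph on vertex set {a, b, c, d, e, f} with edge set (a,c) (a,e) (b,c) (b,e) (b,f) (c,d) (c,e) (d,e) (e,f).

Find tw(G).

2

A width-2 tree decomposition is:
Bags: B1 = {a, c, e}  B2 = {c, d, e}  B3 = {b, c, e}  B4 = {b, e, f}
Tree: B1–B2, B1–B3, B3–B4
The largest bag has 3 vertices, giving width 2; this decomposition certifies tw(G) ≤ 2. For the lower bound, the 3 vertices {c, d, e} are pairwise adjacent, and any tree decomposition puts a clique entirely inside one bag — forcing width ≥ 2. Combining the bounds, tw(G) = 2.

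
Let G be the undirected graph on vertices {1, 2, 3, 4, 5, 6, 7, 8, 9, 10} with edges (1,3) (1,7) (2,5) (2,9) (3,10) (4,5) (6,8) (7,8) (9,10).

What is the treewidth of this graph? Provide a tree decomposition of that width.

Treewidth 1.
One such decomposition:
Bags: B1 = {4, 5}  B2 = {2, 5}  B3 = {2, 9}  B4 = {9, 10}  B5 = {3, 10}  B6 = {1, 3}  B7 = {1, 7}  B8 = {7, 8}  B9 = {6, 8}
Tree: B1–B2, B2–B3, B3–B4, B4–B5, B5–B6, B6–B7, B7–B8, B8–B9

The largest bag has 2 vertices, giving width 1; this decomposition certifies tw(G) ≤ 1. G has an edge, so its treewidth is at least 1. Combining the bounds, tw(G) = 1.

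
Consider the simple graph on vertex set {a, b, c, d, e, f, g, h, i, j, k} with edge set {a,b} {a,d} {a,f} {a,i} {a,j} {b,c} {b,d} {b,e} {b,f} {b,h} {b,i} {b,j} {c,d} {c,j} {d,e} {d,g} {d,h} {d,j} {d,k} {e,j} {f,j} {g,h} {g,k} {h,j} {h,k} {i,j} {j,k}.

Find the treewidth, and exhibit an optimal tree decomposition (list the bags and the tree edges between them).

Each bag holds 4 vertices, so the decomposition has width 3, which upper-bounds the treewidth. For the lower bound, the 4 vertices {d, g, h, k} are pairwise adjacent, and any tree decomposition puts a clique entirely inside one bag — forcing width ≥ 3. Hence tw(G) = 3 exactly.

Treewidth 3.
Bags: B1 = {a, b, d, j}  B2 = {a, b, i, j}  B3 = {a, b, f, j}  B4 = {b, d, h, j}  B5 = {b, c, d, j}  B6 = {b, d, e, j}  B7 = {d, h, j, k}  B8 = {d, g, h, k}
Tree: B1–B2, B1–B3, B1–B4, B4–B5, B4–B6, B4–B7, B7–B8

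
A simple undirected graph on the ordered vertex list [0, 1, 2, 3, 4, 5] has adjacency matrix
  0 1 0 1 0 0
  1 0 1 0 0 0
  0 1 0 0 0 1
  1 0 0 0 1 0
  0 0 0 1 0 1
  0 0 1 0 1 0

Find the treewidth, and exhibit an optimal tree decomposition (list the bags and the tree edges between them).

Treewidth 2.
Bags: B1 = {0, 1, 3}  B2 = {1, 2, 3}  B3 = {2, 3, 5}  B4 = {3, 4, 5}
Tree: B1–B2, B2–B3, B3–B4

The largest bag has 3 vertices, giving width 2; this decomposition certifies tw(G) ≤ 2. The edges 3–0–1–2–5–4–3 form a cycle, so G is not a tree and its treewidth is at least 2. Combining the bounds, tw(G) = 2.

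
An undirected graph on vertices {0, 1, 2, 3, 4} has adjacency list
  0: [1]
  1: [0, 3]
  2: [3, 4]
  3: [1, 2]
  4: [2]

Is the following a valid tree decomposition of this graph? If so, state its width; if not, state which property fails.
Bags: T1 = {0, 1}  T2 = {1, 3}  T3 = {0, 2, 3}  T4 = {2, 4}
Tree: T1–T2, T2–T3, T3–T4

No — bags containing vertex 0 are not connected in the tree.

A tree decomposition must satisfy three properties: every vertex lies in some bag; for every edge, both endpoints lie together in some bag; and for every vertex, the bags containing it form a connected subtree. Here bags containing vertex 0 are not connected in the tree, so the decomposition is invalid.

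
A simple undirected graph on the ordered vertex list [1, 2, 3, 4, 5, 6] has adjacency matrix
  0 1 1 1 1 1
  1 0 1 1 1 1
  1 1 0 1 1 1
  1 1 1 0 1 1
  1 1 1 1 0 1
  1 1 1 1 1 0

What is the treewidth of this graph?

A width-5 tree decomposition is:
Bags: B1 = {1, 2, 3, 4, 5, 6}
Tree: (single bag)
With just one bag of size 6, the width is 6 − 1 = 5, so tw(G) ≤ 5. For the lower bound, the 6 vertices {1, 2, 3, 4, 5, 6} are pairwise adjacent, and any tree decomposition puts a clique entirely inside one bag — forcing width ≥ 5. Combining the bounds, tw(G) = 5.

5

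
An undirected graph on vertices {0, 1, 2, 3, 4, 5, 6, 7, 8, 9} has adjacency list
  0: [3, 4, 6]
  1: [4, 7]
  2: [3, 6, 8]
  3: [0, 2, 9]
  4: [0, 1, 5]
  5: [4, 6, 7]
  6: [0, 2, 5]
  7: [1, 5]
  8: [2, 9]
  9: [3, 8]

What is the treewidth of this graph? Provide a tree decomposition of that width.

The largest bag has 3 vertices, giving width 2; this decomposition certifies tw(G) ≤ 2. For the lower bound, G contains the cycle 1–7–5–4–1, so G is not a forest; only forests have treewidth ≤ 1, hence tw(G) ≥ 2. The upper and lower bounds meet at 2, so that is the treewidth.

Treewidth 2.
One optimal decomposition is:
Bags: B1 = {1, 4, 7}  B2 = {4, 5, 7}  B3 = {0, 4, 5}  B4 = {0, 5, 6}  B5 = {0, 3, 6}  B6 = {2, 3, 6}  B7 = {2, 3, 9}  B8 = {2, 8, 9}
Tree: B1–B2, B2–B3, B3–B4, B4–B5, B5–B6, B6–B7, B7–B8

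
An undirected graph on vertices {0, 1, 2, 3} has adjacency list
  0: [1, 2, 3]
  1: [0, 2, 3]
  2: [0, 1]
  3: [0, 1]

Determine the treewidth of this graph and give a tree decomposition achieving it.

Each bag holds 3 vertices, so the decomposition has width 2, which upper-bounds the treewidth. On the other hand G contains the 3-clique {0, 1, 2}. A clique must lie in a single bag of any decomposition, so no decomposition can have width below 2. Therefore the treewidth is 2.

Treewidth 2.
One optimal decomposition is:
Bags: B1 = {0, 1, 2}  B2 = {0, 1, 3}
Tree: B1–B2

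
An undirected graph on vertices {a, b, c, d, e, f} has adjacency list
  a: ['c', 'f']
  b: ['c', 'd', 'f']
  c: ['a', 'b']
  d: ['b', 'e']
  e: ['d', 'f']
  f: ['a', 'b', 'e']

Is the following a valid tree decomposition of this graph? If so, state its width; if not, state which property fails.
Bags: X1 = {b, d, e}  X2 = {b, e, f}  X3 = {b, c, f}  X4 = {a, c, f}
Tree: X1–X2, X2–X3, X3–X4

Yes; width 2.

Checking the three conditions: (i) the bags cover all of {a, b, c, d, e, f}; (ii) for each edge, some bag contains both endpoints; (iii) the bags containing any fixed vertex form a subtree. All hold, so the decomposition is valid with width 3 − 1 = 2.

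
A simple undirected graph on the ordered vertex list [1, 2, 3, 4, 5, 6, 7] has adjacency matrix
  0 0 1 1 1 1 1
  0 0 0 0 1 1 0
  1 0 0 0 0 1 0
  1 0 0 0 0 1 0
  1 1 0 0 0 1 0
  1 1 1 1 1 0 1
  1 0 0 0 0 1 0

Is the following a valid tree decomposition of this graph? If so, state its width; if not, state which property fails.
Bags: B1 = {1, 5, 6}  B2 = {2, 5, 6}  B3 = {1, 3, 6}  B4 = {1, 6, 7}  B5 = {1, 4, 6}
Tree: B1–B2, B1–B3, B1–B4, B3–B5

Yes; width 2.

Every vertex of G appears in some bag (union = {1, 2, 3, 4, 5, 6, 7}); every edge is covered by a bag; and for each vertex v the set of bags containing v is connected in the bag tree. The decomposition is therefore valid. The largest bag has 3 vertices, so the width is 2.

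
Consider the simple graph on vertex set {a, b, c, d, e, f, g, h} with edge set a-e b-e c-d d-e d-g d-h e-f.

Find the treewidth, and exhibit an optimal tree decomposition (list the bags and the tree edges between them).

Every bag has size at most 2, so the width is 2 − 1 = 1 and tw(G) ≤ 1. G has an edge, so its treewidth is at least 1. Hence tw(G) = 1 exactly.

Treewidth 1.
Bags: B1 = {d, e}  B2 = {e, f}  B3 = {b, e}  B4 = {c, d}  B5 = {d, h}  B6 = {d, g}  B7 = {a, e}
Tree: B1–B2, B2–B3, B1–B4, B4–B5, B4–B6, B3–B7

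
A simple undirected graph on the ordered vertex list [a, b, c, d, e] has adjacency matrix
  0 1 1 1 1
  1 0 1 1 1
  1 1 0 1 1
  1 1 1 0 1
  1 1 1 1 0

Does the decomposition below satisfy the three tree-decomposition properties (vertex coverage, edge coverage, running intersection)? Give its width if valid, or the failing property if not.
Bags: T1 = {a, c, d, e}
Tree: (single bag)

No — vertex b appears in no bag.

A tree decomposition must satisfy three properties: every vertex lies in some bag; for every edge, both endpoints lie together in some bag; and for every vertex, the bags containing it form a connected subtree. Here vertex b appears in no bag, so the decomposition is invalid.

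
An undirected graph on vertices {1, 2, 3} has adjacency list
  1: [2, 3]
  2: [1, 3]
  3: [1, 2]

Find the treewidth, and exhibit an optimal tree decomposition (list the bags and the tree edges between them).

With just one bag of size 3, the width is 3 − 1 = 2, so tw(G) ≤ 2. For the lower bound, the 3 vertices {1, 2, 3} are pairwise adjacent, and any tree decomposition puts a clique entirely inside one bag — forcing width ≥ 2. The upper and lower bounds meet at 2, so that is the treewidth.

Treewidth 2.
Bags: B1 = {1, 2, 3}
Tree: (single bag)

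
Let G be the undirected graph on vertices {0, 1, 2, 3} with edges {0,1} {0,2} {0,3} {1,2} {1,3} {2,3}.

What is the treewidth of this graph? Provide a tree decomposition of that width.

Treewidth 3.
Bags: B1 = {0, 1, 2, 3}
Tree: (single bag)

A single bag containing all 4 vertices is trivially a valid decomposition of width 3. On the other hand G contains the 4-clique {0, 1, 2, 3}. A clique must lie in a single bag of any decomposition, so no decomposition can have width below 3. Therefore the treewidth is 3.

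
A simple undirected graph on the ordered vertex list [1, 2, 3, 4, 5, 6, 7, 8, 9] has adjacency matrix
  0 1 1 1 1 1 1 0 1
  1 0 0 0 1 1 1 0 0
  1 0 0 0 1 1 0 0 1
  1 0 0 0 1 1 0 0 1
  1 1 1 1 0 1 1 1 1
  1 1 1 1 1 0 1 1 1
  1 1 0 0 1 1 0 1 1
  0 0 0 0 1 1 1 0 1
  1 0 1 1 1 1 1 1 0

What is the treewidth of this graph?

4

A width-4 tree decomposition is:
Bags: B1 = {1, 3, 5, 6, 9}  B2 = {1, 5, 6, 7, 9}  B3 = {5, 6, 7, 8, 9}  B4 = {1, 4, 5, 6, 9}  B5 = {1, 2, 5, 6, 7}
Tree: B1–B2, B2–B3, B1–B4, B2–B5
The largest bag has 5 vertices, giving width 4; this decomposition certifies tw(G) ≤ 4. On the other hand G contains the 5-clique {5, 6, 7, 8, 9}. A clique must lie in a single bag of any decomposition, so no decomposition can have width below 4. The upper and lower bounds meet at 4, so that is the treewidth.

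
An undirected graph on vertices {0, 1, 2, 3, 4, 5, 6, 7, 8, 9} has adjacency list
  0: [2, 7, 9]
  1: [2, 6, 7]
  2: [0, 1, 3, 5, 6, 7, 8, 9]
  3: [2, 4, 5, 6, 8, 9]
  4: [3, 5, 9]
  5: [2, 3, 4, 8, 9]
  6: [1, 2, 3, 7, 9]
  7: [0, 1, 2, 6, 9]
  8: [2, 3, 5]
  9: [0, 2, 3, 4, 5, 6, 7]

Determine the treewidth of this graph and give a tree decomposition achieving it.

Treewidth 3.
One such decomposition:
Bags: B1 = {2, 3, 5, 9}  B2 = {2, 3, 5, 8}  B3 = {2, 3, 6, 9}  B4 = {2, 6, 7, 9}  B5 = {1, 2, 6, 7}  B6 = {0, 2, 7, 9}  B7 = {3, 4, 5, 9}
Tree: B1–B2, B1–B3, B3–B4, B4–B5, B4–B6, B1–B7

Every bag has size at most 4, so the width is 4 − 1 = 3 and tw(G) ≤ 3. For the lower bound, the 4 vertices {2, 3, 5, 8} are pairwise adjacent, and any tree decomposition puts a clique entirely inside one bag — forcing width ≥ 3. Combining the bounds, tw(G) = 3.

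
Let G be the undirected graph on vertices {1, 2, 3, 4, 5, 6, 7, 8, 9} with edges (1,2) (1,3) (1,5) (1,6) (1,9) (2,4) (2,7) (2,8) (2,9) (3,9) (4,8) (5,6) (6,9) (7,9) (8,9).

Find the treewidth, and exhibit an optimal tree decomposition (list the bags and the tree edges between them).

Treewidth 2.
Bags: B1 = {2, 8, 9}  B2 = {2, 7, 9}  B3 = {1, 2, 9}  B4 = {2, 4, 8}  B5 = {1, 6, 9}  B6 = {1, 3, 9}  B7 = {1, 5, 6}
Tree: B1–B2, B2–B3, B1–B4, B3–B5, B5–B6, B5–B7

Every bag has size at most 3, so the width is 3 − 1 = 2 and tw(G) ≤ 2. On the other hand G contains the 3-clique {2, 8, 9}. A clique must lie in a single bag of any decomposition, so no decomposition can have width below 2. The upper and lower bounds meet at 2, so that is the treewidth.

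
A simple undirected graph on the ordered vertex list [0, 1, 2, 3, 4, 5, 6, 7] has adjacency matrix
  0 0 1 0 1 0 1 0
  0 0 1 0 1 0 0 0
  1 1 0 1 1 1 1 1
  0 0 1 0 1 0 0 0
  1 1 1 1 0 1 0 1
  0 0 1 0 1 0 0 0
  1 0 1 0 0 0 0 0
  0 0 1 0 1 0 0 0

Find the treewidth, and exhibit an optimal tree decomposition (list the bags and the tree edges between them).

Treewidth 2.
One optimal decomposition is:
Bags: B1 = {2, 4, 5}  B2 = {0, 2, 4}  B3 = {2, 3, 4}  B4 = {2, 4, 7}  B5 = {1, 2, 4}  B6 = {0, 2, 6}
Tree: B1–B2, B1–B3, B3–B4, B4–B5, B2–B6

Each bag holds 3 vertices, so the decomposition has width 2, which upper-bounds the treewidth. On the other hand G contains the 3-clique {0, 2, 4}. A clique must lie in a single bag of any decomposition, so no decomposition can have width below 2. Therefore the treewidth is 2.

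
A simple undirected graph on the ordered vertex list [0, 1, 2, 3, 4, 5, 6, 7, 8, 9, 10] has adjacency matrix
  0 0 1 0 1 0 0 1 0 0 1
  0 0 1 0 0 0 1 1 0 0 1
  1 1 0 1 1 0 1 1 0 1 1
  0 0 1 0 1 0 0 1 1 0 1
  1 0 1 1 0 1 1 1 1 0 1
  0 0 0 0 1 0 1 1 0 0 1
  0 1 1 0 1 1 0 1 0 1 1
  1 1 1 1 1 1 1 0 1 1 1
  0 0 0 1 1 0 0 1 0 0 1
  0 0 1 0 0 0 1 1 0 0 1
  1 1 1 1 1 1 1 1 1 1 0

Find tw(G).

A width-4 tree decomposition is:
Bags: B1 = {2, 4, 6, 7, 10}  B2 = {4, 5, 6, 7, 10}  B3 = {2, 3, 4, 7, 10}  B4 = {1, 2, 6, 7, 10}  B5 = {2, 6, 7, 9, 10}  B6 = {3, 4, 7, 8, 10}  B7 = {0, 2, 4, 7, 10}
Tree: B1–B2, B1–B3, B1–B4, B4–B5, B3–B6, B3–B7
Each bag holds 5 vertices, so the decomposition has width 4, which upper-bounds the treewidth. Conversely, {3, 4, 7, 8, 10} is a clique of size 5, and the vertices of any clique must share a bag in every tree decomposition; so some bag has ≥ 5 vertices and tw(G) ≥ 4. The upper and lower bounds meet at 4, so that is the treewidth.

4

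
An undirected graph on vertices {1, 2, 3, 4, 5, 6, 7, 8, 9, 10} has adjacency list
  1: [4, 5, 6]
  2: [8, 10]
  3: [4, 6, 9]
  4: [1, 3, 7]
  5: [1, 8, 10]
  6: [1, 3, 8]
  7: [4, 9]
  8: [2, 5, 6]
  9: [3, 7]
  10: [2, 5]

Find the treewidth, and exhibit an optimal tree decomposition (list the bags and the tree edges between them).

Treewidth 2.
Bags: B1 = {2, 5, 10}  B2 = {2, 5, 8}  B3 = {1, 5, 8}  B4 = {1, 6, 8}  B5 = {1, 4, 6}  B6 = {3, 4, 6}  B7 = {3, 4, 7}  B8 = {3, 7, 9}
Tree: B1–B2, B2–B3, B3–B4, B4–B5, B5–B6, B6–B7, B7–B8

Every bag has size at most 3, so the width is 3 − 1 = 2 and tw(G) ≤ 2. Since 10–2–8–5–10 is a cycle in G, G is not acyclic. Forests are exactly the graphs of treewidth ≤ 1, so tw(G) ≥ 2. The upper and lower bounds meet at 2, so that is the treewidth.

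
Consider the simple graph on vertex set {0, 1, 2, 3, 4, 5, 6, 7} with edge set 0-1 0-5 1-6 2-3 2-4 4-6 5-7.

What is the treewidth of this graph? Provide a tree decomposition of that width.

The largest bag has 2 vertices, giving width 1; this decomposition certifies tw(G) ≤ 1. Any graph with an edge has treewidth ≥ 1, and G has the edge 7–5. Combining the bounds, tw(G) = 1.

Treewidth 1.
Bags: B1 = {5, 7}  B2 = {0, 5}  B3 = {0, 1}  B4 = {1, 6}  B5 = {4, 6}  B6 = {2, 4}  B7 = {2, 3}
Tree: B1–B2, B2–B3, B3–B4, B4–B5, B5–B6, B6–B7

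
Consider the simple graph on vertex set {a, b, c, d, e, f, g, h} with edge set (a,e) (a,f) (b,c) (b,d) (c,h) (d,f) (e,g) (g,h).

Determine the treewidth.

A width-2 tree decomposition is:
Bags: B1 = {b, c, d}  B2 = {c, d, f}  B3 = {a, c, f}  B4 = {a, c, e}  B5 = {c, e, g}  B6 = {c, g, h}
Tree: B1–B2, B2–B3, B3–B4, B4–B5, B5–B6
Every bag has size at most 3, so the width is 3 − 1 = 2 and tw(G) ≤ 2. For the lower bound, G contains the cycle c–b–d–f–a–e–g–h–c, so G is not a forest; only forests have treewidth ≤ 1, hence tw(G) ≥ 2. Combining the bounds, tw(G) = 2.

2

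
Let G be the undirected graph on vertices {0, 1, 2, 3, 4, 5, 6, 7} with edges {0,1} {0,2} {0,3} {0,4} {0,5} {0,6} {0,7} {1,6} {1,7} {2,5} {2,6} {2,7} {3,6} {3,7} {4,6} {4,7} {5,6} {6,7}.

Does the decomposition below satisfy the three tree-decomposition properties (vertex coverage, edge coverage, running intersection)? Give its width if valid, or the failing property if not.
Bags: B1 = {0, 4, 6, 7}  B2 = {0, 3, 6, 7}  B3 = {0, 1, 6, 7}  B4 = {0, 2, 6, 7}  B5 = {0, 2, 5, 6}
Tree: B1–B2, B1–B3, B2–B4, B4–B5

Yes; width 3.

Checking the three conditions: (i) the bags cover all of {0, 1, 2, 3, 4, 5, 6, 7}; (ii) for each edge, some bag contains both endpoints; (iii) the bags containing any fixed vertex form a subtree. All hold, so the decomposition is valid with width 4 − 1 = 3.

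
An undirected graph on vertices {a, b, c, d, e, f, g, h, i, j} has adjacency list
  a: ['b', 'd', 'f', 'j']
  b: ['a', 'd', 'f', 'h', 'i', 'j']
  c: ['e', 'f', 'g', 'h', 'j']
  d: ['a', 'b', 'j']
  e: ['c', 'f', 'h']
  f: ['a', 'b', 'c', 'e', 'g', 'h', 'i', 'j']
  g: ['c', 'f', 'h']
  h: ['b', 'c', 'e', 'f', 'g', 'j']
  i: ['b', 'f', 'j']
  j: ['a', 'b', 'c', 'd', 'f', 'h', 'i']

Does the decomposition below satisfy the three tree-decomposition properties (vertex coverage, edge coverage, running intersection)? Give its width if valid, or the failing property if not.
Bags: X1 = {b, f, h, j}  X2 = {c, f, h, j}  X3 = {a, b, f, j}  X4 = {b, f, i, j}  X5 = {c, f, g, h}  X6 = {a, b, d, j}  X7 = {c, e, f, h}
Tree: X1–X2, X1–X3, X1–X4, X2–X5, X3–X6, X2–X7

Vertex coverage: the bags together contain {a, b, c, d, e, f, g, h, i, j}, the full vertex set. Edge coverage: each edge of G has both endpoints in at least one bag. Running intersection: for every vertex, the bags containing it form a connected subtree. All three properties hold, so this is a valid tree decomposition of width max|bag| − 1 = 3, and hence tw(G) ≤ 3.

Yes; width 3.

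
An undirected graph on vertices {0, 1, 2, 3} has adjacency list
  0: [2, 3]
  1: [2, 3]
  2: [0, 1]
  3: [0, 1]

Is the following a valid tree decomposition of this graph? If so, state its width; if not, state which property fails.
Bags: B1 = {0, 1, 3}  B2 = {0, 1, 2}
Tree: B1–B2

Yes; width 2.

Checking the three conditions: (i) the bags cover all of {0, 1, 2, 3}; (ii) for each edge, some bag contains both endpoints; (iii) the bags containing any fixed vertex form a subtree. All hold, so the decomposition is valid with width 3 − 1 = 2.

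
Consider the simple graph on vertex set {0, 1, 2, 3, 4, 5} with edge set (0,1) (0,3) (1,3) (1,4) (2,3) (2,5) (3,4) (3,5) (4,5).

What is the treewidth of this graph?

2

A width-2 tree decomposition is:
Bags: B1 = {0, 1, 3}  B2 = {1, 3, 4}  B3 = {3, 4, 5}  B4 = {2, 3, 5}
Tree: B1–B2, B2–B3, B3–B4
Every bag has size at most 3, so the width is 3 − 1 = 2 and tw(G) ≤ 2. Conversely, {0, 1, 3} is a clique of size 3, and the vertices of any clique must share a bag in every tree decomposition; so some bag has ≥ 3 vertices and tw(G) ≥ 2. Hence tw(G) = 2 exactly.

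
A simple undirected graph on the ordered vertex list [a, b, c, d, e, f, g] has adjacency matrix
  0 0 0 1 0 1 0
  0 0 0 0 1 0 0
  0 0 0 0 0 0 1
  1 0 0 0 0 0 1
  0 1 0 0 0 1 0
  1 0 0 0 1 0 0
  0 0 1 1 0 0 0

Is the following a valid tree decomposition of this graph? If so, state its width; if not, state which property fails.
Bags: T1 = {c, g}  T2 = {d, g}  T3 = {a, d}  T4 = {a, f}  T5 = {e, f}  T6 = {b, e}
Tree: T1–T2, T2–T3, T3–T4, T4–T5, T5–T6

Yes; width 1.

Vertex coverage: the bags together contain {a, b, c, d, e, f, g}, the full vertex set. Edge coverage: each edge of G has both endpoints in at least one bag. Running intersection: for every vertex, the bags containing it form a connected subtree. All three properties hold, so this is a valid tree decomposition of width max|bag| − 1 = 1, and hence tw(G) ≤ 1.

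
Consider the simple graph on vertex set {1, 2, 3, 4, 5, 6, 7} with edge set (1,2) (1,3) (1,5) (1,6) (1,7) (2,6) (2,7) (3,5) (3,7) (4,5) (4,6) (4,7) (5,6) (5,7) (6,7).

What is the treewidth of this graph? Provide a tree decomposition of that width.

Every bag has size at most 4, so the width is 4 − 1 = 3 and tw(G) ≤ 3. On the other hand G contains the 4-clique {1, 2, 6, 7}. A clique must lie in a single bag of any decomposition, so no decomposition can have width below 3. Therefore the treewidth is 3.

Treewidth 3.
One such decomposition:
Bags: B1 = {1, 5, 6, 7}  B2 = {1, 3, 5, 7}  B3 = {1, 2, 6, 7}  B4 = {4, 5, 6, 7}
Tree: B1–B2, B1–B3, B1–B4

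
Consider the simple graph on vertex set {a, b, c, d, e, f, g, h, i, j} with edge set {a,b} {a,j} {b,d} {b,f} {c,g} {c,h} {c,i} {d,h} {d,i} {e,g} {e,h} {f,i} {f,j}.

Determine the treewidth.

2

A width-2 tree decomposition is:
Bags: B1 = {e, g, h}  B2 = {c, g, h}  B3 = {c, d, h}  B4 = {c, d, i}  B5 = {b, d, i}  B6 = {b, f, i}  B7 = {a, b, f}  B8 = {a, f, j}
Tree: B1–B2, B2–B3, B3–B4, B4–B5, B5–B6, B6–B7, B7–B8
Every bag has size at most 3, so the width is 3 − 1 = 2 and tw(G) ≤ 2. Since e–g–c–h–e is a cycle in G, G is not acyclic. Forests are exactly the graphs of treewidth ≤ 1, so tw(G) ≥ 2. The upper and lower bounds meet at 2, so that is the treewidth.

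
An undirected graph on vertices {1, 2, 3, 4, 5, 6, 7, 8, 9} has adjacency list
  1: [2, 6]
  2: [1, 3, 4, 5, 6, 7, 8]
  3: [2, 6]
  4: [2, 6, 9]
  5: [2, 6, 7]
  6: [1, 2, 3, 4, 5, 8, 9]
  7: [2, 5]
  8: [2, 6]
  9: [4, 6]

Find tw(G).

2

A width-2 tree decomposition is:
Bags: B1 = {2, 5, 6}  B2 = {2, 3, 6}  B3 = {2, 6, 8}  B4 = {2, 5, 7}  B5 = {2, 4, 6}  B6 = {4, 6, 9}  B7 = {1, 2, 6}
Tree: B1–B2, B1–B3, B1–B4, B3–B5, B5–B6, B2–B7
Each bag holds 3 vertices, so the decomposition has width 2, which upper-bounds the treewidth. For the lower bound, the 3 vertices {4, 6, 9} are pairwise adjacent, and any tree decomposition puts a clique entirely inside one bag — forcing width ≥ 2. Hence tw(G) = 2 exactly.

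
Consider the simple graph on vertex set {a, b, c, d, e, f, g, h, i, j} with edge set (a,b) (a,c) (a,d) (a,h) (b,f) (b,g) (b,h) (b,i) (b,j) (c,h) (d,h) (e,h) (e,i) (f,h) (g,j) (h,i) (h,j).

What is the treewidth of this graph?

A width-2 tree decomposition is:
Bags: B1 = {b, h, j}  B2 = {a, b, h}  B3 = {a, c, h}  B4 = {b, h, i}  B5 = {e, h, i}  B6 = {a, d, h}  B7 = {b, f, h}  B8 = {b, g, j}
Tree: B1–B2, B2–B3, B2–B4, B4–B5, B3–B6, B2–B7, B1–B8
The largest bag has 3 vertices, giving width 2; this decomposition certifies tw(G) ≤ 2. Conversely, {b, g, j} is a clique of size 3, and the vertices of any clique must share a bag in every tree decomposition; so some bag has ≥ 3 vertices and tw(G) ≥ 2. The upper and lower bounds meet at 2, so that is the treewidth.

2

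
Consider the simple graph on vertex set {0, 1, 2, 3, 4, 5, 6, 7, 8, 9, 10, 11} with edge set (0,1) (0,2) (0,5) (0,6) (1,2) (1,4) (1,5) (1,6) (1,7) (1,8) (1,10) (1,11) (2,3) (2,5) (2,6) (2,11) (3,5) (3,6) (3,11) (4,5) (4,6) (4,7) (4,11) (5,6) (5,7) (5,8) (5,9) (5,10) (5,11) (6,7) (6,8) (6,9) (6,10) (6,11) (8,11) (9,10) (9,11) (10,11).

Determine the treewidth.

A width-4 tree decomposition is:
Bags: B1 = {1, 2, 5, 6, 11}  B2 = {1, 5, 6, 10, 11}  B3 = {0, 1, 2, 5, 6}  B4 = {5, 6, 9, 10, 11}  B5 = {1, 4, 5, 6, 11}  B6 = {1, 4, 5, 6, 7}  B7 = {1, 5, 6, 8, 11}  B8 = {2, 3, 5, 6, 11}
Tree: B1–B2, B1–B3, B2–B4, B1–B5, B5–B6, B2–B7, B1–B8
The largest bag has 5 vertices, giving width 4; this decomposition certifies tw(G) ≤ 4. On the other hand G contains the 5-clique {0, 1, 2, 5, 6}. A clique must lie in a single bag of any decomposition, so no decomposition can have width below 4. Hence tw(G) = 4 exactly.

4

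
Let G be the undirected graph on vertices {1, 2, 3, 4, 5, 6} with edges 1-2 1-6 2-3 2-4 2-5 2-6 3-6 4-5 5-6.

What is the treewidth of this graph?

A width-2 tree decomposition is:
Bags: B1 = {2, 4, 5}  B2 = {2, 5, 6}  B3 = {2, 3, 6}  B4 = {1, 2, 6}
Tree: B1–B2, B2–B3, B3–B4
The largest bag has 3 vertices, giving width 2; this decomposition certifies tw(G) ≤ 2. On the other hand G contains the 3-clique {2, 4, 5}. A clique must lie in a single bag of any decomposition, so no decomposition can have width below 2. The upper and lower bounds meet at 2, so that is the treewidth.

2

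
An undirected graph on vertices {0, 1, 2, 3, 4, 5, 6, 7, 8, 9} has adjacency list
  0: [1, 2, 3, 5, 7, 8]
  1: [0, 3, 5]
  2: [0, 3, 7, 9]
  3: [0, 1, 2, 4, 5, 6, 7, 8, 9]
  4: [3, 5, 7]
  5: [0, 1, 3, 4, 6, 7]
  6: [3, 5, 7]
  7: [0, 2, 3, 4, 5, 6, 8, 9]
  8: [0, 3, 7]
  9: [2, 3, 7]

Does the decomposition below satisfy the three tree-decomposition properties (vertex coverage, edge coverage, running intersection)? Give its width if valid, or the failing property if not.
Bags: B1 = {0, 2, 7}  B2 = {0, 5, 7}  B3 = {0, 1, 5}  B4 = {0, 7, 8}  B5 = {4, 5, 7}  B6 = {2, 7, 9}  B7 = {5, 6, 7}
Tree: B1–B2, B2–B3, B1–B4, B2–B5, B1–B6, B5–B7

No — vertex 3 appears in no bag.

A tree decomposition must satisfy three properties: every vertex lies in some bag; for every edge, both endpoints lie together in some bag; and for every vertex, the bags containing it form a connected subtree. Here vertex 3 appears in no bag, so the decomposition is invalid.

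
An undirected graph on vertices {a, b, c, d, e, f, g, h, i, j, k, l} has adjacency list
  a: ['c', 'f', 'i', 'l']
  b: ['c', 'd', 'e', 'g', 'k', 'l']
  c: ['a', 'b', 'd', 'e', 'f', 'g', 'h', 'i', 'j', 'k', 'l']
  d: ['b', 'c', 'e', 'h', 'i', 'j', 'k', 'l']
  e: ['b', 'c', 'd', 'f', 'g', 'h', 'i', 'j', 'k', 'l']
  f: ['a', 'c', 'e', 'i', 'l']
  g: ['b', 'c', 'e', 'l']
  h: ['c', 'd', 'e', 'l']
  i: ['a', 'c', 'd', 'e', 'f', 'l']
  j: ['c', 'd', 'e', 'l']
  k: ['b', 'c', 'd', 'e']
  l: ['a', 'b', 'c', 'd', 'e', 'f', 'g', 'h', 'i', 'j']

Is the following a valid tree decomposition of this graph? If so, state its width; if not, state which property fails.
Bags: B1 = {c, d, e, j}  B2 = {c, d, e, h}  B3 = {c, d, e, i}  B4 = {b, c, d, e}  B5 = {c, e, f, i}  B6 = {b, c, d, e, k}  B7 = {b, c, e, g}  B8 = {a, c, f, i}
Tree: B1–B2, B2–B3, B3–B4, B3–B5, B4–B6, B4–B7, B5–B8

No — vertex l appears in no bag.

A tree decomposition must satisfy three properties: every vertex lies in some bag; for every edge, both endpoints lie together in some bag; and for every vertex, the bags containing it form a connected subtree. Here vertex l appears in no bag, so the decomposition is invalid.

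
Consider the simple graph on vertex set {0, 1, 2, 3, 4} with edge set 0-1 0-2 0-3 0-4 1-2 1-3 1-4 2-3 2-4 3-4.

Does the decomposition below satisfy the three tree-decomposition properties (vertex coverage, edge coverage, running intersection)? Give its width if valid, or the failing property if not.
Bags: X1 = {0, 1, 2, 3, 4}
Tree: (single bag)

Vertex coverage: the bags together contain {0, 1, 2, 3, 4}, the full vertex set. Edge coverage: each edge of G has both endpoints in at least one bag. Running intersection: for every vertex, the bags containing it form a connected subtree. All three properties hold, so this is a valid tree decomposition of width max|bag| − 1 = 4, and hence tw(G) ≤ 4.

Yes; width 4.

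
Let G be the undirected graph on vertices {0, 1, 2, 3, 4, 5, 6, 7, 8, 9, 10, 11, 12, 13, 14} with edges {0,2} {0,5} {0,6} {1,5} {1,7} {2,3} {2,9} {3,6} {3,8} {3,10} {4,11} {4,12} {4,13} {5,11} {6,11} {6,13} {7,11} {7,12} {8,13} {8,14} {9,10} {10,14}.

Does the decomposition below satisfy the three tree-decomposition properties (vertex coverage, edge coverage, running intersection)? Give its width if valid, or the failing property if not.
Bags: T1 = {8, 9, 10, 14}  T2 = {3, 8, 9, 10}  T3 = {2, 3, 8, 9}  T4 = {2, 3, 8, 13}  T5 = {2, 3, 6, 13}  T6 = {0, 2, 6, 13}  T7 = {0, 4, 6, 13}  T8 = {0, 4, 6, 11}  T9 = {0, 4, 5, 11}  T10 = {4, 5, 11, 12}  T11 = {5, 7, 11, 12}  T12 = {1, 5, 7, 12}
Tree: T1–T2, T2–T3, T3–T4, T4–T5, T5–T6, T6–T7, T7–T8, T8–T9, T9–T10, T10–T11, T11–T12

Every vertex of G appears in some bag (union = {0, 1, 2, 3, 4, 5, 6, 7, 8, 9, 10, 11, 12, 13, 14}); every edge is covered by a bag; and for each vertex v the set of bags containing v is connected in the bag tree. The decomposition is therefore valid. The largest bag has 4 vertices, so the width is 3.

Yes; width 3.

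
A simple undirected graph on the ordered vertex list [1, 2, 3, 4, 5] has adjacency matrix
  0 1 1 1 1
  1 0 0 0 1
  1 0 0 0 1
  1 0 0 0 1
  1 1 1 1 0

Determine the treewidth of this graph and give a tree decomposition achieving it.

Treewidth 2.
One such decomposition:
Bags: B1 = {1, 3, 5}  B2 = {1, 4, 5}  B3 = {1, 2, 5}
Tree: B1–B2, B2–B3

Every bag has size at most 3, so the width is 3 − 1 = 2 and tw(G) ≤ 2. Conversely, {1, 2, 5} is a clique of size 3, and the vertices of any clique must share a bag in every tree decomposition; so some bag has ≥ 3 vertices and tw(G) ≥ 2. Combining the bounds, tw(G) = 2.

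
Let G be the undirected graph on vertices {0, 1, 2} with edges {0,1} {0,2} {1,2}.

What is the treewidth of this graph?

2

A width-2 tree decomposition is:
Bags: B1 = {0, 1, 2}
Tree: (single bag)
A single bag containing all 3 vertices is trivially a valid decomposition of width 2. Conversely, {0, 1, 2} is a clique of size 3, and the vertices of any clique must share a bag in every tree decomposition; so some bag has ≥ 3 vertices and tw(G) ≥ 2. Combining the bounds, tw(G) = 2.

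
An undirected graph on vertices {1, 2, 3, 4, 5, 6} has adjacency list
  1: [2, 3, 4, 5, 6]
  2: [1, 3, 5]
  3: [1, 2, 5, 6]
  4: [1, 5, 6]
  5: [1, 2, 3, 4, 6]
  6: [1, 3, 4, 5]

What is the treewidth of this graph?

A width-3 tree decomposition is:
Bags: B1 = {1, 3, 5, 6}  B2 = {1, 4, 5, 6}  B3 = {1, 2, 3, 5}
Tree: B1–B2, B1–B3
Every bag has size at most 4, so the width is 4 − 1 = 3 and tw(G) ≤ 3. For the lower bound, the 4 vertices {1, 2, 3, 5} are pairwise adjacent, and any tree decomposition puts a clique entirely inside one bag — forcing width ≥ 3. Therefore the treewidth is 3.

3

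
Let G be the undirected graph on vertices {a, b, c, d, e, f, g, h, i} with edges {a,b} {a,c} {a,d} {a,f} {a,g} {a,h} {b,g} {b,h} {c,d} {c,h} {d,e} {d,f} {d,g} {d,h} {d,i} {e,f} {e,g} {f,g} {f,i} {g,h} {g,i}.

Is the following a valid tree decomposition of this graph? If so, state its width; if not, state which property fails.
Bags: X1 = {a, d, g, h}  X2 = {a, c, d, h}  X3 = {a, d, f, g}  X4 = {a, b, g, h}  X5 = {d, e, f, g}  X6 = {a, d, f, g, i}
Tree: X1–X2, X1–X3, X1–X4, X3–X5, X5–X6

No — bags containing vertex a are not connected in the tree.

A tree decomposition must satisfy three properties: every vertex lies in some bag; for every edge, both endpoints lie together in some bag; and for every vertex, the bags containing it form a connected subtree. Here bags containing vertex a are not connected in the tree, so the decomposition is invalid.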